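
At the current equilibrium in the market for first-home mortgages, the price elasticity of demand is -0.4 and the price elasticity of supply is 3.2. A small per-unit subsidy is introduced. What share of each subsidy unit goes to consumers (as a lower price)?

For a small subsidy around the equilibrium, the benefit split depends on the relative slopes, which at a point are proportional to the elasticities.
Buyer share = εs/(εs + |εd|) = 3.2/(3.2 + 0.4) = 8/9; seller share = |εd|/(εs + |εd|) = 1/9.

Consumer share = 8/9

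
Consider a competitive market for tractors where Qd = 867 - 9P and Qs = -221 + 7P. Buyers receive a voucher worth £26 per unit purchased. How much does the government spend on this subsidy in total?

Government cost = £9291.75

Pre-subsidy: 867 - 9P = -221 + 7P gives P* = 68, Q* = 255.
With the rebate, buyers effectively pay Pb = Ps − 26, where Ps is the price sellers receive.
Demand in terms of Ps becomes Qd = 867 − 9(Ps − 26) = 1101 - 9Ps. Setting this equal to supply: 1101 - 9Ps = -221 + 7Ps, so Ps = 82.625.
Buyers pay Pb = 82.625 − 26 = 56.625; Q' = -221 + 7·82.625 = 357.375.
Government outlay = subsidy × quantity = 26 × 357.375 = 9291.75.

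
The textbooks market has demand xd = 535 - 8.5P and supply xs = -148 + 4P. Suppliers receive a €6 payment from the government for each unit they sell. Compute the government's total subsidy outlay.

Pre-subsidy: 535 - 8.5P = -148 + 4P gives P* = 54.64, x* = 70.56.
With the subsidy, sellers receive Ps = Pb + 6 for each unit, where Pb is the price buyers pay.
Supply in terms of Pb becomes xs = -148 + 4(Pb + 6) = -124 + 4Pb. Setting this equal to demand: 535 - 8.5Pb = -124 + 4Pb, so Pb = 52.72.
Sellers receive Ps = 52.72 + 6 = 58.72; x' = 535 − 8.5·52.72 = 86.88.
Government outlay = subsidy × quantity = 6 × 86.88 = 521.28.

Government cost = €521.28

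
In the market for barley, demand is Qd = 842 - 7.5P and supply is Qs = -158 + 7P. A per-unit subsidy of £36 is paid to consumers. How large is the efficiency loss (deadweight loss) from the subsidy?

Pre-subsidy: 842 - 7.5P = -158 + 7P gives P* = 2000/29, Q* = 9418/29.
With the rebate, buyers effectively pay Pb = Ps − 36, where Ps is the price sellers receive.
Demand in terms of Ps becomes Qd = 842 − 7.5(Ps − 36) = 1112 - 7.5Ps. Setting this equal to supply: 1112 - 7.5Ps = -158 + 7Ps, so Ps = 2540/29.
Buyers pay Pb = 2540/29 − 36 = 1496/29; Q' = -158 + 7·(2540/29) = 13198/29.
The subsidy expands output by 13198/29 − 9418/29 = 3780/29 past the efficient level; on those units the gap between marginal cost and willingness to pay runs from 0 up to 36.
DWL = ½ × 36 × 3780/29 = 68040/29.

Deadweight loss = 68040/29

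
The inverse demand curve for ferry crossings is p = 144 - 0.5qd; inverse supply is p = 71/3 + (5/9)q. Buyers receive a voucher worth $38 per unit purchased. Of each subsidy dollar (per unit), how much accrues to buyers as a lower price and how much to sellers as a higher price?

Pre-subsidy: 144 - 0.5q = 71/3 + (5/9)q gives q* = 114 and p* = 87.
With the rebate, buyers effectively pay pb = ps − 38, where ps is the price sellers receive.
On the curves, pb = 144 - 0.5q and ps = 71/3 + (5/9)q; the wedge ps − pb = 38 gives 71/3 + (5/9)q − (144 - 0.5q) = 38, so q' = 150.
Then pb = 144 − 0.5·150 = 69 and ps = 71/3 + (5/9)·150 = 107.
Buyers' price falls by p* − pb = 87 − 69 = 18; sellers' price rises by ps − p* = 107 − 87 = 20.

Buyers gain $18 per unit; sellers gain $20 per unit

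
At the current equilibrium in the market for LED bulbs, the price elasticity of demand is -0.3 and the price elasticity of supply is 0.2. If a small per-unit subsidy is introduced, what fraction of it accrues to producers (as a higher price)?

Producer share = 0.6

For a small subsidy around the equilibrium, the benefit split depends on the relative slopes, which at a point are proportional to the elasticities.
Buyer share = εs/(εs + |εd|) = 0.2/(0.2 + 0.3) = 0.4; seller share = |εd|/(εs + |εd|) = 0.6.
So producers capture 0.6 of the subsidy.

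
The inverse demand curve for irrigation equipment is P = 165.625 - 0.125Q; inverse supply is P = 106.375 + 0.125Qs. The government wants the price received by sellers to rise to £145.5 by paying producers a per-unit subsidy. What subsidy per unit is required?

Required subsidy s = £19 per unit

At a seller price of 145.5, quantity supplied is -851 + 8·145.5 = 313.
Buyers absorb 313 only when they pay Pb = 165.625 − 0.125·313 = 126.5.
s = Ps − Pb = 145.5 − 126.5 = 19.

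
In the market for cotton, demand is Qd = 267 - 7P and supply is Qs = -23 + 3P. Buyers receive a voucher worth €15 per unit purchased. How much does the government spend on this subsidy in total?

Pre-subsidy: 267 - 7P = -23 + 3P gives P* = 29, Q* = 64.
With the rebate, buyers effectively pay Pb = Ps − 15, where Ps is the price sellers receive.
Demand in terms of Ps becomes Qd = 267 − 7(Ps − 15) = 372 - 7Ps. Setting this equal to supply: 372 - 7Ps = -23 + 3Ps, so Ps = 39.5.
Buyers pay Pb = 39.5 − 15 = 24.5; Q' = -23 + 3·39.5 = 95.5.
Government outlay = subsidy × quantity = 15 × 95.5 = 1432.5.

Government cost = €1432.5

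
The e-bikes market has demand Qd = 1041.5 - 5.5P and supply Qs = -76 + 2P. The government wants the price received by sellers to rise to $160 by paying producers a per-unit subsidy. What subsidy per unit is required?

Required subsidy s = $15 per unit

At a seller price of 160, quantity supplied is -76 + 2·160 = 244.
Buyers absorb 244 only when they pay Pb with 1041.5 − 5.5·Pb = 244, i.e. Pb = 145.
s = Ps − Pb = 160 − 145 = 15.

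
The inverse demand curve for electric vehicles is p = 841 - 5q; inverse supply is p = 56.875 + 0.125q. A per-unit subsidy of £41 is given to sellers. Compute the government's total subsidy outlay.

Government cost = £6601

Pre-subsidy: 841 - 5q = 56.875 + 0.125q gives q* = 153 and p* = 76.
With the subsidy, sellers receive ps = pb + 41 for each unit, where pb is the price buyers pay.
On the curves, pb = 841 - 5q and ps = 56.875 + 0.125q; the wedge ps − pb = 41 gives 56.875 + 0.125q − (841 - 5q) = 41, so q' = 161.
Then pb = 841 − 5·161 = 36 and ps = 56.875 + 0.125·161 = 77.
Government outlay = subsidy × quantity = 41 × 161 = 6601.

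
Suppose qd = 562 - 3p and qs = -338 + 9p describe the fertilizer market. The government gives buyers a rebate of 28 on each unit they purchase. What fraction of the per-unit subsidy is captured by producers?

Pre-subsidy: 562 - 3p = -338 + 9p gives p* = 75, q* = 337.
With the rebate, buyers effectively pay pb = ps − 28, where ps is the price sellers receive.
Demand in terms of ps becomes qd = 562 − 3(ps − 28) = 646 - 3ps. Setting this equal to supply: 646 - 3ps = -338 + 9ps, so ps = 82.
Buyers pay pb = 82 − 28 = 54; q' = -338 + 9·82 = 400.
Buyers' price falls by p* − pb = 75 − 54 = 21; sellers' price rises by ps − p* = 82 − 75 = 7.
So producers capture 7/28 = 0.25 of each unit of subsidy.

Producer share = 0.25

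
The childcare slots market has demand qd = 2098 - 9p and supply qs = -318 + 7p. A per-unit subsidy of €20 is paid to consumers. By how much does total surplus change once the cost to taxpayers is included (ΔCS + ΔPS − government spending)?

Net change in total surplus = -€787.5

Pre-subsidy: 2098 - 9p = -318 + 7p gives p* = 151, q* = 739.
With the rebate, buyers effectively pay pb = ps − 20, where ps is the price sellers receive.
Demand in terms of ps becomes qd = 2098 − 9(ps − 20) = 2278 - 9ps. Setting this equal to supply: 2278 - 9ps = -318 + 7ps, so ps = 162.25.
Buyers pay pb = 162.25 − 20 = 142.25; q' = -318 + 7·162.25 = 817.75.
ΔCS = ½(739 + 817.75)(151 − 142.25) = 6810.78125; ΔPS = ½(739 + 817.75)(162.25 − 151) = 8756.71875.
Government spending = 20 × 817.75 = 16355.
Net change = 6810.78125 + 8756.71875 − 16355 = -787.5. The loss equals the DWL triangle ½·20·78.75.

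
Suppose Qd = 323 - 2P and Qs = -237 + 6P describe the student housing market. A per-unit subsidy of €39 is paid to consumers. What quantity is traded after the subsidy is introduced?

Pre-subsidy: 323 - 2P = -237 + 6P gives P* = 70, Q* = 183.
With the rebate, buyers effectively pay Pb = Ps − 39, where Ps is the price sellers receive.
Demand in terms of Ps becomes Qd = 323 − 2(Ps − 39) = 401 - 2Ps. Setting this equal to supply: 401 - 2Ps = -237 + 6Ps, so Ps = 79.75.
Buyers pay Pb = 79.75 − 39 = 40.75; Q' = -237 + 6·79.75 = 241.5.

Q' = 241.5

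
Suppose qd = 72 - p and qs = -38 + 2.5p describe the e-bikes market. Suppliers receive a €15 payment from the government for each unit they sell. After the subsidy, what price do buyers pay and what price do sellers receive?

Buyers pay 145/7; sellers receive 250/7

Pre-subsidy: 72 - p = -38 + 2.5p gives p* = 220/7, q* = 284/7.
With the subsidy, sellers receive ps = pb + 15 for each unit, where pb is the price buyers pay.
Supply in terms of pb becomes qs = -38 + 2.5(pb + 15) = -0.5 + 2.5pb. Setting this equal to demand: 72 - pb = -0.5 + 2.5pb, so pb = 145/7.
Sellers receive ps = 145/7 + 15 = 250/7; q' = 72 − 1·(145/7) = 359/7.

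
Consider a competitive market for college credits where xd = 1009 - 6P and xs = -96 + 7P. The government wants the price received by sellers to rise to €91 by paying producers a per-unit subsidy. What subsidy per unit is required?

Required subsidy s = €13 per unit

At a seller price of 91, quantity supplied is -96 + 7·91 = 541.
Buyers absorb 541 only when they pay Pb with 1009 − 6·Pb = 541, i.e. Pb = 78.
s = Ps − Pb = 91 − 78 = 13.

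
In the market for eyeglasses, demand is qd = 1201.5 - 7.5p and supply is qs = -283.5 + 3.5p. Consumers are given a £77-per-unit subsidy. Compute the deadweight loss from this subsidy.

Pre-subsidy: 1201.5 - 7.5p = -283.5 + 3.5p gives p* = 135, q* = 189.
With the rebate, buyers effectively pay pb = ps − 77, where ps is the price sellers receive.
Demand in terms of ps becomes qd = 1201.5 − 7.5(ps − 77) = 1779 - 7.5ps. Setting this equal to supply: 1779 - 7.5ps = -283.5 + 3.5ps, so ps = 187.5.
Buyers pay pb = 187.5 − 77 = 110.5; q' = -283.5 + 3.5·187.5 = 372.75.
The subsidy expands output by 372.75 − 189 = 183.75 past the efficient level; on those units the gap between marginal cost and willingness to pay runs from 0 up to 77.
DWL = ½ × 77 × 183.75 = 7074.375.

Deadweight loss = £7074.375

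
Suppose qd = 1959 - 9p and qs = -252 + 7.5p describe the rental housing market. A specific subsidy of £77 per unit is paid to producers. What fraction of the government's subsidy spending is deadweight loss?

Pre-subsidy: 1959 - 9p = -252 + 7.5p gives p* = 134, q* = 753.
With the subsidy, sellers receive ps = pb + 77 for each unit, where pb is the price buyers pay.
Supply in terms of pb becomes qs = -252 + 7.5(pb + 77) = 325.5 + 7.5pb. Setting this equal to demand: 1959 - 9pb = 325.5 + 7.5pb, so pb = 99.
Sellers receive ps = 99 + 77 = 176; q' = 1959 − 9·99 = 1068.
ΔCS = ½(753 + 1068)(134 − 99) = 31867.5; ΔPS = ½(753 + 1068)(176 − 134) = 38241.
Government spending = 77 × 1068 = 82236.
DWL = ½ × 77 × (1068 − 753) = 12127.5; fraction = 12127.5 / 82236 = 105/712.

DWL / government spending = 105/712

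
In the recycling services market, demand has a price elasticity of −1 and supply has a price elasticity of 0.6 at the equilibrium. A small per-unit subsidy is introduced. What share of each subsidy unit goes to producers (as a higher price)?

Producer share = 0.625

For a small subsidy around the equilibrium, the benefit split depends on the relative slopes, which at a point are proportional to the elasticities.
Buyer share = εs/(εs + |εd|) = 0.6/(0.6 + 1) = 0.375; seller share = |εd|/(εs + |εd|) = 0.625.
So producers capture 0.625 of the subsidy.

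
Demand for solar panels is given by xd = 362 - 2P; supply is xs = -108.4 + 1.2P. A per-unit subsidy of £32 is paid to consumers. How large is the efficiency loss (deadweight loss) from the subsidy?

Deadweight loss = £384

Pre-subsidy: 362 - 2P = -108.4 + 1.2P gives P* = 147, x* = 68.
With the rebate, buyers effectively pay Pb = Ps − 32, where Ps is the price sellers receive.
Demand in terms of Ps becomes xd = 362 − 2(Ps − 32) = 426 - 2Ps. Setting this equal to supply: 426 - 2Ps = -108.4 + 1.2Ps, so Ps = 167.
Buyers pay Pb = 167 − 32 = 135; x' = -108.4 + 1.2·167 = 92.
The subsidy expands output by 92 − 68 = 24 past the efficient level; on those units the gap between marginal cost and willingness to pay runs from 0 up to 32.
DWL = ½ × 32 × 24 = 384.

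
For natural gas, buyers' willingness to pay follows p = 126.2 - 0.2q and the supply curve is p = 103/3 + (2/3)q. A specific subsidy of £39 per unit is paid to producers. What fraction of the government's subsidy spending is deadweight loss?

DWL / government spending = 45/302

Pre-subsidy: 126.2 - 0.2q = 103/3 + (2/3)q gives q* = 106 and p* = 105.
With the subsidy, sellers receive ps = pb + 39 for each unit, where pb is the price buyers pay.
On the curves, pb = 126.2 - 0.2q and ps = 103/3 + (2/3)q; the wedge ps − pb = 39 gives 103/3 + (2/3)q − (126.2 - 0.2q) = 39, so q' = 151.
Then pb = 126.2 − 0.2·151 = 96 and ps = 103/3 + (2/3)·151 = 135.
ΔCS = ½(106 + 151)(105 − 96) = 1156.5; ΔPS = ½(106 + 151)(135 − 105) = 3855.
Government spending = 39 × 151 = 5889.
DWL = ½ × 39 × (151 − 106) = 877.5; fraction = 877.5 / 5889 = 45/302.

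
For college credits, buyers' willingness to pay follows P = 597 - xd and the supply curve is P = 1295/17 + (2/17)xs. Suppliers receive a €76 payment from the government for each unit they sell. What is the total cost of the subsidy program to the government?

Government cost = €40584

Pre-subsidy: 597 - x = 1295/17 + (2/17)x gives x* = 466 and P* = 131.
With the subsidy, sellers receive Ps = Pb + 76 for each unit, where Pb is the price buyers pay.
On the curves, Pb = 597 - x and Ps = 1295/17 + (2/17)x; the wedge Ps − Pb = 76 gives 1295/17 + (2/17)x − (597 - x) = 76, so x' = 534.
Then Pb = 597 − 1·534 = 63 and Ps = 1295/17 + (2/17)·534 = 139.
Government outlay = subsidy × quantity = 76 × 534 = 40584.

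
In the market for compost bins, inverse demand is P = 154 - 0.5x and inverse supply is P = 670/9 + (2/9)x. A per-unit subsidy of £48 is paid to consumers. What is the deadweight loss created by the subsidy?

Deadweight loss = 20736/13

Pre-subsidy: 154 - 0.5x = 670/9 + (2/9)x gives x* = 1432/13 and P* = 1286/13.
With the rebate, buyers effectively pay Pb = Ps − 48, where Ps is the price sellers receive.
On the curves, Pb = 154 - 0.5x and Ps = 670/9 + (2/9)x; the wedge Ps − Pb = 48 gives 670/9 + (2/9)x − (154 - 0.5x) = 48, so x' = 2296/13.
Then Pb = 154 − 0.5·(2296/13) = 854/13 and Ps = 670/9 + (2/9)·(2296/13) = 1478/13.
The subsidy expands output by 2296/13 − 1432/13 = 864/13 past the efficient level; on those units the gap between marginal cost and willingness to pay runs from 0 up to 48.
DWL = ½ × 48 × 864/13 = 20736/13.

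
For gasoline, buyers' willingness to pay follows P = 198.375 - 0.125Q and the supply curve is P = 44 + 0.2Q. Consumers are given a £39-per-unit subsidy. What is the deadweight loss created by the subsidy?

Pre-subsidy: 198.375 - 0.125Q = 44 + 0.2Q gives Q* = 475 and P* = 139.
With the rebate, buyers effectively pay Pb = Ps − 39, where Ps is the price sellers receive.
On the curves, Pb = 198.375 - 0.125Q and Ps = 44 + 0.2Q; the wedge Ps − Pb = 39 gives 44 + 0.2Q − (198.375 - 0.125Q) = 39, so Q' = 595.
Then Pb = 198.375 − 0.125·595 = 124 and Ps = 44 + 0.2·595 = 163.
The subsidy expands output by 595 − 475 = 120 past the efficient level; on those units the gap between marginal cost and willingness to pay runs from 0 up to 39.
DWL = ½ × 39 × 120 = 2340.

Deadweight loss = £2340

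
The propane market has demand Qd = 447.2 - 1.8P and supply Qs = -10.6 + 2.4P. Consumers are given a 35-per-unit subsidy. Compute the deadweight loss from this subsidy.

Deadweight loss = 630

Pre-subsidy: 447.2 - 1.8P = -10.6 + 2.4P gives P* = 109, Q* = 251.
With the rebate, buyers effectively pay Pb = Ps − 35, where Ps is the price sellers receive.
Demand in terms of Ps becomes Qd = 447.2 − 1.8(Ps − 35) = 510.2 - 1.8Ps. Setting this equal to supply: 510.2 - 1.8Ps = -10.6 + 2.4Ps, so Ps = 124.
Buyers pay Pb = 124 − 35 = 89; Q' = -10.6 + 2.4·124 = 287.
The subsidy expands output by 287 − 251 = 36 past the efficient level; on those units the gap between marginal cost and willingness to pay runs from 0 up to 35.
DWL = ½ × 35 × 36 = 630.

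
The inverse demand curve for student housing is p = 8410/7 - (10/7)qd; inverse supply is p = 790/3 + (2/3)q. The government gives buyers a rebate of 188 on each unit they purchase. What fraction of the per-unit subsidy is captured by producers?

Producer share = 7/22

Pre-subsidy: 8410/7 - (10/7)q = 790/3 + (2/3)q gives q* = 4925/11 and p* = 6180/11.
With the rebate, buyers effectively pay pb = ps − 188, where ps is the price sellers receive.
On the curves, pb = 8410/7 - (10/7)q and ps = 790/3 + (2/3)q; the wedge ps − pb = 188 gives 790/3 + (2/3)q − (8410/7 - (10/7)q) = 188, so q' = 5912/11.
Then pb = 8410/7 − (10/7)·(5912/11) = 4770/11 and ps = 790/3 + (2/3)·(5912/11) = 6838/11.
Buyers' price falls by p* − pb = 6180/11 − 4770/11 = 1410/11; sellers' price rises by ps − p* = 6838/11 − 6180/11 = 658/11.
So producers capture (658/11)/188 = 7/22 of each unit of subsidy.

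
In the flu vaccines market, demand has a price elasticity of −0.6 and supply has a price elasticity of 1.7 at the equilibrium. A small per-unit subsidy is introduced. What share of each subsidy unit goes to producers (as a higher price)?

Producer share = 6/23

For a small subsidy around the equilibrium, the benefit split depends on the relative slopes, which at a point are proportional to the elasticities.
Buyer share = εs/(εs + |εd|) = 1.7/(1.7 + 0.6) = 17/23; seller share = |εd|/(εs + |εd|) = 6/23.
So producers capture 6/23 of the subsidy.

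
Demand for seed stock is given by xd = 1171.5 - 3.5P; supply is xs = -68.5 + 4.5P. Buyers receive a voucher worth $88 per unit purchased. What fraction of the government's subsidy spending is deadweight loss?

DWL / government spending = 693/6418

Pre-subsidy: 1171.5 - 3.5P = -68.5 + 4.5P gives P* = 155, x* = 629.
With the rebate, buyers effectively pay Pb = Ps − 88, where Ps is the price sellers receive.
Demand in terms of Ps becomes xd = 1171.5 − 3.5(Ps − 88) = 1479.5 - 3.5Ps. Setting this equal to supply: 1479.5 - 3.5Ps = -68.5 + 4.5Ps, so Ps = 193.5.
Buyers pay Pb = 193.5 − 88 = 105.5; x' = -68.5 + 4.5·193.5 = 802.25.
ΔCS = ½(629 + 802.25)(155 − 105.5) = 35423.4375; ΔPS = ½(629 + 802.25)(193.5 − 155) = 27551.5625.
Government spending = 88 × 802.25 = 70598.
DWL = ½ × 88 × (802.25 − 629) = 7623; fraction = 7623 / 70598 = 693/6418.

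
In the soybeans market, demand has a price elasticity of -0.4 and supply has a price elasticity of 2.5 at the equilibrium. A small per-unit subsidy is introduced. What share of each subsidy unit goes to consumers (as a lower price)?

Consumer share = 25/29

For a small subsidy around the equilibrium, the benefit split depends on the relative slopes, which at a point are proportional to the elasticities.
Buyer share = εs/(εs + |εd|) = 2.5/(2.5 + 0.4) = 25/29; seller share = |εd|/(εs + |εd|) = 4/29.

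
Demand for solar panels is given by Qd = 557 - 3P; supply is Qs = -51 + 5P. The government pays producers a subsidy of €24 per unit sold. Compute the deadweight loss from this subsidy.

Pre-subsidy: 557 - 3P = -51 + 5P gives P* = 76, Q* = 329.
With the subsidy, sellers receive Ps = Pb + 24 for each unit, where Pb is the price buyers pay.
Supply in terms of Pb becomes Qs = -51 + 5(Pb + 24) = 69 + 5Pb. Setting this equal to demand: 557 - 3Pb = 69 + 5Pb, so Pb = 61.
Sellers receive Ps = 61 + 24 = 85; Q' = 557 − 3·61 = 374.
The subsidy expands output by 374 − 329 = 45 past the efficient level; on those units the gap between marginal cost and willingness to pay runs from 0 up to 24.
DWL = ½ × 24 × 45 = 540.

Deadweight loss = €540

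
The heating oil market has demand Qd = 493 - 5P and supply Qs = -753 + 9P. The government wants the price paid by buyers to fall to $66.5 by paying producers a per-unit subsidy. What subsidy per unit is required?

Required subsidy s = $35 per unit

At a buyer price of 66.5, quantity demanded is 493 − 5·66.5 = 160.5.
Sellers supply 160.5 only when they receive Ps with -753 + 9·Ps = 160.5, i.e. Ps = 101.5.
s = Ps − Pb = 101.5 − 66.5 = 35.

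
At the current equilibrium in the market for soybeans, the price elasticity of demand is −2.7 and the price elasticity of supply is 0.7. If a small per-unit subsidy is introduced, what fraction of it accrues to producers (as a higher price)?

For a small subsidy around the equilibrium, the benefit split depends on the relative slopes, which at a point are proportional to the elasticities.
Buyer share = εs/(εs + |εd|) = 0.7/(0.7 + 2.7) = 7/34; seller share = |εd|/(εs + |εd|) = 27/34.
So producers capture 27/34 of the subsidy.

Producer share = 27/34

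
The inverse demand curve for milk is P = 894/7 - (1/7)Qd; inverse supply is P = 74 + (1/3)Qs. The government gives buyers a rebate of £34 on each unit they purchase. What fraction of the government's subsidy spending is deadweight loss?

DWL / government spending = 119/614

Pre-subsidy: 894/7 - (1/7)Q = 74 + (1/3)Q gives Q* = 112.8 and P* = 111.6.
With the rebate, buyers effectively pay Pb = Ps − 34, where Ps is the price sellers receive.
On the curves, Pb = 894/7 - (1/7)Q and Ps = 74 + (1/3)Q; the wedge Ps − Pb = 34 gives 74 + (1/3)Q − (894/7 - (1/7)Q) = 34, so Q' = 184.2.
Then Pb = 894/7 − (1/7)·184.2 = 101.4 and Ps = 74 + (1/3)·184.2 = 135.4.
ΔCS = ½(112.8 + 184.2)(111.6 − 101.4) = 1514.7; ΔPS = ½(112.8 + 184.2)(135.4 − 111.6) = 3534.3.
Government spending = 34 × 184.2 = 6262.8.
DWL = ½ × 34 × (184.2 − 112.8) = 1213.8; fraction = 1213.8 / 6262.8 = 119/614.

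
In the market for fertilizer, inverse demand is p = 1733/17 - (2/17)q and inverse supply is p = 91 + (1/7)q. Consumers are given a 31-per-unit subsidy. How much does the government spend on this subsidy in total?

Pre-subsidy: 1733/17 - (2/17)q = 91 + (1/7)q gives q* = 42 and p* = 97.
With the rebate, buyers effectively pay pb = ps − 31, where ps is the price sellers receive.
On the curves, pb = 1733/17 - (2/17)q and ps = 91 + (1/7)q; the wedge ps − pb = 31 gives 91 + (1/7)q − (1733/17 - (2/17)q) = 31, so q' = 161.
Then pb = 1733/17 − (2/17)·161 = 83 and ps = 91 + (1/7)·161 = 114.
Government outlay = subsidy × quantity = 31 × 161 = 4991.

Government cost = 4991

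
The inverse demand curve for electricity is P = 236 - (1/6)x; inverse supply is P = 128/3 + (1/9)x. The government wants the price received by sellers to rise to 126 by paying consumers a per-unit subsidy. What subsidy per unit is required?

Required subsidy s = 15 per unit

At a seller price of 126, quantity supplied is -384 + 9·126 = 750.
Buyers absorb 750 only when they pay Pb = 236 − (1/6)·750 = 111.
s = Ps − Pb = 126 − 111 = 15.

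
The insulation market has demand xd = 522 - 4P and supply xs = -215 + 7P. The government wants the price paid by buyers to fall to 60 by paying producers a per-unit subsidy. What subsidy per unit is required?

Required subsidy s = 11 per unit

At a buyer price of 60, quantity demanded is 522 − 4·60 = 282.
Sellers supply 282 only when they receive Ps with -215 + 7·Ps = 282, i.e. Ps = 71.
s = Ps − Pb = 71 − 60 = 11.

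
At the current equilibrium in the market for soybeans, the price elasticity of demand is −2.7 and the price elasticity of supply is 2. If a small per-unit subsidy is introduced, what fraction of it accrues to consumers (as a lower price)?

Consumer share = 20/47

For a small subsidy around the equilibrium, the benefit split depends on the relative slopes, which at a point are proportional to the elasticities.
Buyer share = εs/(εs + |εd|) = 2/(2 + 2.7) = 20/47; seller share = |εd|/(εs + |εd|) = 27/47.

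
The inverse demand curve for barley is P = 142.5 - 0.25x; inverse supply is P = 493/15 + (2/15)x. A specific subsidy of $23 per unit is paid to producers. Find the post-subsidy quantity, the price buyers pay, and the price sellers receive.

x' = 346; buyers pay $56; sellers receive $79

Pre-subsidy: 142.5 - 0.25x = 493/15 + (2/15)x gives x* = 286 and P* = 71.
With the subsidy, sellers receive Ps = Pb + 23 for each unit, where Pb is the price buyers pay.
On the curves, Pb = 142.5 - 0.25x and Ps = 493/15 + (2/15)x; the wedge Ps − Pb = 23 gives 493/15 + (2/15)x − (142.5 - 0.25x) = 23, so x' = 346.
Then Pb = 142.5 − 0.25·346 = 56 and Ps = 493/15 + (2/15)·346 = 79.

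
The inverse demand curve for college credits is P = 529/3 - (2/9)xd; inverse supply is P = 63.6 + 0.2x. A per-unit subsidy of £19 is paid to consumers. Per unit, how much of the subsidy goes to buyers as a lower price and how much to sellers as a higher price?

Buyers gain £10 per unit; sellers gain £9 per unit

Pre-subsidy: 529/3 - (2/9)x = 63.6 + 0.2x gives x* = 267 and P* = 117.
With the rebate, buyers effectively pay Pb = Ps − 19, where Ps is the price sellers receive.
On the curves, Pb = 529/3 - (2/9)x and Ps = 63.6 + 0.2x; the wedge Ps − Pb = 19 gives 63.6 + 0.2x − (529/3 - (2/9)x) = 19, so x' = 312.
Then Pb = 529/3 − (2/9)·312 = 107 and Ps = 63.6 + 0.2·312 = 126.
Buyers' price falls by P* − Pb = 117 − 107 = 10; sellers' price rises by Ps − P* = 126 − 117 = 9.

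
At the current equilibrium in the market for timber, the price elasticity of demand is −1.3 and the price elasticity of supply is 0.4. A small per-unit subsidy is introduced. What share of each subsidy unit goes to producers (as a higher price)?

For a small subsidy around the equilibrium, the benefit split depends on the relative slopes, which at a point are proportional to the elasticities.
Buyer share = εs/(εs + |εd|) = 0.4/(0.4 + 1.3) = 4/17; seller share = |εd|/(εs + |εd|) = 13/17.
So producers capture 13/17 of the subsidy.

Producer share = 13/17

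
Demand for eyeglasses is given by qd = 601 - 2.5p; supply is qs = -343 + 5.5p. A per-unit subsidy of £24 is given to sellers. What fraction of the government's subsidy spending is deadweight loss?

DWL / government spending = 55/926

Pre-subsidy: 601 - 2.5p = -343 + 5.5p gives p* = 118, q* = 306.
With the subsidy, sellers receive ps = pb + 24 for each unit, where pb is the price buyers pay.
Supply in terms of pb becomes qs = -343 + 5.5(pb + 24) = -211 + 5.5pb. Setting this equal to demand: 601 - 2.5pb = -211 + 5.5pb, so pb = 101.5.
Sellers receive ps = 101.5 + 24 = 125.5; q' = 601 − 2.5·101.5 = 347.25.
ΔCS = ½(306 + 347.25)(118 − 101.5) = 5389.3125; ΔPS = ½(306 + 347.25)(125.5 − 118) = 2449.6875.
Government spending = 24 × 347.25 = 8334.
DWL = ½ × 24 × (347.25 − 306) = 495; fraction = 495 / 8334 = 55/926.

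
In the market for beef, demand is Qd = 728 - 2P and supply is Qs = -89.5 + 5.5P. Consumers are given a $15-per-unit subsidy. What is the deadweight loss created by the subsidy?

Deadweight loss = $165

Pre-subsidy: 728 - 2P = -89.5 + 5.5P gives P* = 109, Q* = 510.
With the rebate, buyers effectively pay Pb = Ps − 15, where Ps is the price sellers receive.
Demand in terms of Ps becomes Qd = 728 − 2(Ps − 15) = 758 - 2Ps. Setting this equal to supply: 758 - 2Ps = -89.5 + 5.5Ps, so Ps = 113.
Buyers pay Pb = 113 − 15 = 98; Q' = -89.5 + 5.5·113 = 532.
The subsidy expands output by 532 − 510 = 22 past the efficient level; on those units the gap between marginal cost and willingness to pay runs from 0 up to 15.
DWL = ½ × 15 × 22 = 165.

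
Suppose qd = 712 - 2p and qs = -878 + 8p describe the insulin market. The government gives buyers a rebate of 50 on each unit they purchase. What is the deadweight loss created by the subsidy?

Deadweight loss = 2000

Pre-subsidy: 712 - 2p = -878 + 8p gives p* = 159, q* = 394.
With the rebate, buyers effectively pay pb = ps − 50, where ps is the price sellers receive.
Demand in terms of ps becomes qd = 712 − 2(ps − 50) = 812 - 2ps. Setting this equal to supply: 812 - 2ps = -878 + 8ps, so ps = 169.
Buyers pay pb = 169 − 50 = 119; q' = -878 + 8·169 = 474.
The subsidy expands output by 474 − 394 = 80 past the efficient level; on those units the gap between marginal cost and willingness to pay runs from 0 up to 50.
DWL = ½ × 50 × 80 = 2000.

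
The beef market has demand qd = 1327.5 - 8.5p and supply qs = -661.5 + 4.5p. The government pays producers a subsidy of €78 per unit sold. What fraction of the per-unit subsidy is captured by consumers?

Pre-subsidy: 1327.5 - 8.5p = -661.5 + 4.5p gives p* = 153, q* = 27.
With the subsidy, sellers receive ps = pb + 78 for each unit, where pb is the price buyers pay.
Supply in terms of pb becomes qs = -661.5 + 4.5(pb + 78) = -310.5 + 4.5pb. Setting this equal to demand: 1327.5 - 8.5pb = -310.5 + 4.5pb, so pb = 126.
Sellers receive ps = 126 + 78 = 204; q' = 1327.5 − 8.5·126 = 256.5.
Buyers' price falls by p* − pb = 153 − 126 = 27; sellers' price rises by ps − p* = 204 − 153 = 51.
So consumers capture 27/78 = 9/26 of each unit of subsidy.

Consumer share = 9/26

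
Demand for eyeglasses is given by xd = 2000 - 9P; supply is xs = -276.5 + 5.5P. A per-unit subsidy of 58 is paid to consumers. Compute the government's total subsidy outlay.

Pre-subsidy: 2000 - 9P = -276.5 + 5.5P gives P* = 157, x* = 587.
With the rebate, buyers effectively pay Pb = Ps − 58, where Ps is the price sellers receive.
Demand in terms of Ps becomes xd = 2000 − 9(Ps − 58) = 2522 - 9Ps. Setting this equal to supply: 2522 - 9Ps = -276.5 + 5.5Ps, so Ps = 193.
Buyers pay Pb = 193 − 58 = 135; x' = -276.5 + 5.5·193 = 785.
Government outlay = subsidy × quantity = 58 × 785 = 45530.

Government cost = 45530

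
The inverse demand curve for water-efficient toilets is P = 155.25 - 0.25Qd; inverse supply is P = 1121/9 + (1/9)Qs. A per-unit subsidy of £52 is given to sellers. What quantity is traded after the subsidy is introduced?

Q' = 229

Pre-subsidy: 155.25 - 0.25Q = 1121/9 + (1/9)Q gives Q* = 85 and P* = 134.
With the subsidy, sellers receive Ps = Pb + 52 for each unit, where Pb is the price buyers pay.
On the curves, Pb = 155.25 - 0.25Q and Ps = 1121/9 + (1/9)Q; the wedge Ps − Pb = 52 gives 1121/9 + (1/9)Q − (155.25 - 0.25Q) = 52, so Q' = 229.
Then Pb = 155.25 − 0.25·229 = 98 and Ps = 1121/9 + (1/9)·229 = 150.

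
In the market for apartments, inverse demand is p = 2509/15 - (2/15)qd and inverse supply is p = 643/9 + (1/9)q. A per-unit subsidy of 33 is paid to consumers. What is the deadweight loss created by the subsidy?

Pre-subsidy: 2509/15 - (2/15)q = 643/9 + (1/9)q gives q* = 392 and p* = 115.
With the rebate, buyers effectively pay pb = ps − 33, where ps is the price sellers receive.
On the curves, pb = 2509/15 - (2/15)q and ps = 643/9 + (1/9)q; the wedge ps − pb = 33 gives 643/9 + (1/9)q − (2509/15 - (2/15)q) = 33, so q' = 527.
Then pb = 2509/15 − (2/15)·527 = 97 and ps = 643/9 + (1/9)·527 = 130.
The subsidy expands output by 527 − 392 = 135 past the efficient level; on those units the gap between marginal cost and willingness to pay runs from 0 up to 33.
DWL = ½ × 33 × 135 = 2227.5.

Deadweight loss = 2227.5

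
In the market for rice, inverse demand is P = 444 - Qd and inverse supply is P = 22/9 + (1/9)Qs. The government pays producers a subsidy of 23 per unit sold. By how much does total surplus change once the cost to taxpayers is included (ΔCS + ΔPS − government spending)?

Net change in total surplus = -238.05

Pre-subsidy: 444 - Q = 22/9 + (1/9)Q gives Q* = 397.4 and P* = 46.6.
With the subsidy, sellers receive Ps = Pb + 23 for each unit, where Pb is the price buyers pay.
On the curves, Pb = 444 - Q and Ps = 22/9 + (1/9)Q; the wedge Ps − Pb = 23 gives 22/9 + (1/9)Q − (444 - Q) = 23, so Q' = 418.1.
Then Pb = 444 − 1·418.1 = 25.9 and Ps = 22/9 + (1/9)·418.1 = 48.9.
ΔCS = ½(397.4 + 418.1)(46.6 − 25.9) = 8440.425; ΔPS = ½(397.4 + 418.1)(48.9 − 46.6) = 937.825.
Government spending = 23 × 418.1 = 9616.3.
Net change = 8440.425 + 937.825 − 9616.3 = -238.05. The loss equals the DWL triangle ½·23·20.7.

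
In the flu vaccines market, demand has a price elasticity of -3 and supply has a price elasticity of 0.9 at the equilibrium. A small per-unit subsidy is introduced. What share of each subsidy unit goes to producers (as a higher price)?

For a small subsidy around the equilibrium, the benefit split depends on the relative slopes, which at a point are proportional to the elasticities.
Buyer share = εs/(εs + |εd|) = 0.9/(0.9 + 3) = 3/13; seller share = |εd|/(εs + |εd|) = 10/13.
So producers capture 10/13 of the subsidy.

Producer share = 10/13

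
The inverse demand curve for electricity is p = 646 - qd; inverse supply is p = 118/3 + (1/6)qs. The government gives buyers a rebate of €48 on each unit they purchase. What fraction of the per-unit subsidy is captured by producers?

Producer share = 1/7

Pre-subsidy: 646 - q = 118/3 + (1/6)q gives q* = 520 and p* = 126.
With the rebate, buyers effectively pay pb = ps − 48, where ps is the price sellers receive.
On the curves, pb = 646 - q and ps = 118/3 + (1/6)q; the wedge ps − pb = 48 gives 118/3 + (1/6)q − (646 - q) = 48, so q' = 3928/7.
Then pb = 646 − 1·(3928/7) = 594/7 and ps = 118/3 + (1/6)·(3928/7) = 930/7.
Buyers' price falls by p* − pb = 126 − 594/7 = 288/7; sellers' price rises by ps − p* = 930/7 − 126 = 48/7.
So producers capture (48/7)/48 = 1/7 of each unit of subsidy.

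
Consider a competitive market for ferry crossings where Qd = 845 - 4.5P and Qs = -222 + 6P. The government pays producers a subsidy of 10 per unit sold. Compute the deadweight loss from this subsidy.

Deadweight loss = 900/7

Pre-subsidy: 845 - 4.5P = -222 + 6P gives P* = 2134/21, Q* = 2714/7.
With the subsidy, sellers receive Ps = Pb + 10 for each unit, where Pb is the price buyers pay.
Supply in terms of Pb becomes Qs = -222 + 6(Pb + 10) = -162 + 6Pb. Setting this equal to demand: 845 - 4.5Pb = -162 + 6Pb, so Pb = 2014/21.
Sellers receive Ps = 2014/21 + 10 = 2224/21; Q' = 845 − 4.5·(2014/21) = 2894/7.
The subsidy expands output by 2894/7 − 2714/7 = 180/7 past the efficient level; on those units the gap between marginal cost and willingness to pay runs from 0 up to 10.
DWL = ½ × 10 × 180/7 = 900/7.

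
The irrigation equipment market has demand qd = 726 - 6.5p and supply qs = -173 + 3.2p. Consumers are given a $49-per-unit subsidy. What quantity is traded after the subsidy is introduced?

Pre-subsidy: 726 - 6.5p = -173 + 3.2p gives p* = 8990/97, q* = 11987/97.
With the rebate, buyers effectively pay pb = ps − 49, where ps is the price sellers receive.
Demand in terms of ps becomes qd = 726 − 6.5(ps − 49) = 1044.5 - 6.5ps. Setting this equal to supply: 1044.5 - 6.5ps = -173 + 3.2ps, so ps = 12175/97.
Buyers pay pb = 12175/97 − 49 = 7422/97; q' = -173 + 3.2·(12175/97) = 22179/97.

q' = 22179/97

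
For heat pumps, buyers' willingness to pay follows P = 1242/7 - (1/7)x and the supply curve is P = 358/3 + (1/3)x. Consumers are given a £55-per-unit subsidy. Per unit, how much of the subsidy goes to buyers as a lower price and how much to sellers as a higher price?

Pre-subsidy: 1242/7 - (1/7)x = 358/3 + (1/3)x gives x* = 122 and P* = 160.
With the rebate, buyers effectively pay Pb = Ps − 55, where Ps is the price sellers receive.
On the curves, Pb = 1242/7 - (1/7)x and Ps = 358/3 + (1/3)x; the wedge Ps − Pb = 55 gives 358/3 + (1/3)x − (1242/7 - (1/7)x) = 55, so x' = 237.5.
Then Pb = 1242/7 − (1/7)·237.5 = 143.5 and Ps = 358/3 + (1/3)·237.5 = 198.5.
Buyers' price falls by P* − Pb = 160 − 143.5 = 16.5; sellers' price rises by Ps − P* = 198.5 − 160 = 38.5.

Buyers gain £16.5 per unit; sellers gain £38.5 per unit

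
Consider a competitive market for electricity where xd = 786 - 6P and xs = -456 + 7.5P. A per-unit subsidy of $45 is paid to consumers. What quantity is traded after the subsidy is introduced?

Pre-subsidy: 786 - 6P = -456 + 7.5P gives P* = 92, x* = 234.
With the rebate, buyers effectively pay Pb = Ps − 45, where Ps is the price sellers receive.
Demand in terms of Ps becomes xd = 786 − 6(Ps − 45) = 1056 - 6Ps. Setting this equal to supply: 1056 - 6Ps = -456 + 7.5Ps, so Ps = 112.
Buyers pay Pb = 112 − 45 = 67; x' = -456 + 7.5·112 = 384.

x' = 384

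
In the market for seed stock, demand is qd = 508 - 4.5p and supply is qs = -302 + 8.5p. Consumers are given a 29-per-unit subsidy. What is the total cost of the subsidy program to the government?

Pre-subsidy: 508 - 4.5p = -302 + 8.5p gives p* = 810/13, q* = 2959/13.
With the rebate, buyers effectively pay pb = ps − 29, where ps is the price sellers receive.
Demand in terms of ps becomes qd = 508 − 4.5(ps − 29) = 638.5 - 4.5ps. Setting this equal to supply: 638.5 - 4.5ps = -302 + 8.5ps, so ps = 1881/26.
Buyers pay pb = 1881/26 − 29 = 1127/26; q' = -302 + 8.5·(1881/26) = 16273/52.
Government outlay = subsidy × quantity = 29 × 16273/52 = 471917/52.

Government cost = 471917/52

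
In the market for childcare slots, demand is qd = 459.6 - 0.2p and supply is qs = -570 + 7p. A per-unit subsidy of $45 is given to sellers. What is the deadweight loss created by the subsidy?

Deadweight loss = $196.875

Pre-subsidy: 459.6 - 0.2p = -570 + 7p gives p* = 143, q* = 431.
With the subsidy, sellers receive ps = pb + 45 for each unit, where pb is the price buyers pay.
Supply in terms of pb becomes qs = -570 + 7(pb + 45) = -255 + 7pb. Setting this equal to demand: 459.6 - 0.2pb = -255 + 7pb, so pb = 99.25.
Sellers receive ps = 99.25 + 45 = 144.25; q' = 459.6 − 0.2·99.25 = 439.75.
The subsidy expands output by 439.75 − 431 = 8.75 past the efficient level; on those units the gap between marginal cost and willingness to pay runs from 0 up to 45.
DWL = ½ × 45 × 8.75 = 196.875.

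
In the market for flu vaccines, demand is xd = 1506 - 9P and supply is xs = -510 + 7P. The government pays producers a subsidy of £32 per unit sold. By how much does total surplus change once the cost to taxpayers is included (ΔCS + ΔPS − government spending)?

Net change in total surplus = -£2016

Pre-subsidy: 1506 - 9P = -510 + 7P gives P* = 126, x* = 372.
With the subsidy, sellers receive Ps = Pb + 32 for each unit, where Pb is the price buyers pay.
Supply in terms of Pb becomes xs = -510 + 7(Pb + 32) = -286 + 7Pb. Setting this equal to demand: 1506 - 9Pb = -286 + 7Pb, so Pb = 112.
Sellers receive Ps = 112 + 32 = 144; x' = 1506 − 9·112 = 498.
ΔCS = ½(372 + 498)(126 − 112) = 6090; ΔPS = ½(372 + 498)(144 − 126) = 7830.
Government spending = 32 × 498 = 15936.
Net change = 6090 + 7830 − 15936 = -2016. The loss equals the DWL triangle ½·32·126.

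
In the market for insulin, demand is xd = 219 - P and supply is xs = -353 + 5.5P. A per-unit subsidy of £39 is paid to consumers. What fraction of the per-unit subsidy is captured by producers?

Pre-subsidy: 219 - P = -353 + 5.5P gives P* = 88, x* = 131.
With the rebate, buyers effectively pay Pb = Ps − 39, where Ps is the price sellers receive.
Demand in terms of Ps becomes xd = 219 − 1(Ps − 39) = 258 - Ps. Setting this equal to supply: 258 - Ps = -353 + 5.5Ps, so Ps = 94.
Buyers pay Pb = 94 − 39 = 55; x' = -353 + 5.5·94 = 164.
Buyers' price falls by P* − Pb = 88 − 55 = 33; sellers' price rises by Ps − P* = 94 − 88 = 6.
So producers capture 6/39 = 2/13 of each unit of subsidy.

Producer share = 2/13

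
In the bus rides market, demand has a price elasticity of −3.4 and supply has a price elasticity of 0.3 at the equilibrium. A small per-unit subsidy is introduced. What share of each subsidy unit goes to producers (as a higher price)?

Producer share = 34/37

For a small subsidy around the equilibrium, the benefit split depends on the relative slopes, which at a point are proportional to the elasticities.
Buyer share = εs/(εs + |εd|) = 0.3/(0.3 + 3.4) = 3/37; seller share = |εd|/(εs + |εd|) = 34/37.
So producers capture 34/37 of the subsidy.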